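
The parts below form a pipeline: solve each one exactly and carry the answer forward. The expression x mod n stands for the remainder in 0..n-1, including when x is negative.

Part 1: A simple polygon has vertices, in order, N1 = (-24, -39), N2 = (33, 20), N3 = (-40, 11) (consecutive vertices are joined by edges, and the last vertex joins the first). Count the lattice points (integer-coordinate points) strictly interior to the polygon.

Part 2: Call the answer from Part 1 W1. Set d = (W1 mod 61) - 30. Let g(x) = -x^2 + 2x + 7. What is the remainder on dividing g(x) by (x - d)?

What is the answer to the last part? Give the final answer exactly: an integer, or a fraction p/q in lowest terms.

-668

Part 1: cross terms: (-24*20 - 33*-39)=807, (33*11 - -40*20)=1163, (-40*-39 - -24*11)=1824; twice the area = |3794| = 3794; area = 1897; boundary points = 1 + 1 + 2 = 4; strictly interior points = area - boundary/2 + 1 = 1896; answer 1896
Part 2: W1 = 1896; d = -25; remainder = value at the root: -1*(-25)^2 + 2*(-25)^1 + 7 = (-625) + (-50) + (7) = -668; answer -668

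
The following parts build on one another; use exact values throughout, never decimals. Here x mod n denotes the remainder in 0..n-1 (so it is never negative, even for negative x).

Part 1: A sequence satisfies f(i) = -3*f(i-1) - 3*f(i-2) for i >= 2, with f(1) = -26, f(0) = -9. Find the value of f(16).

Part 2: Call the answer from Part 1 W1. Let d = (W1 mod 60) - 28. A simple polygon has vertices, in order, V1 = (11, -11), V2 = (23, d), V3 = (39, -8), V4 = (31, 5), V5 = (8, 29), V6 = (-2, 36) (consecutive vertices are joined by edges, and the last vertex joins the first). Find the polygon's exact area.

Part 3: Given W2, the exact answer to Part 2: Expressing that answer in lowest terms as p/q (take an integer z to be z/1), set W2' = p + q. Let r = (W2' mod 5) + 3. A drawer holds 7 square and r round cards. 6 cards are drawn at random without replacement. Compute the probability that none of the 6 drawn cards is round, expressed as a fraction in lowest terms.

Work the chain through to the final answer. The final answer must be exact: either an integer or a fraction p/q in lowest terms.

1/132

Part 1: f(2) = -3*(-26) - 3*(-9) = 105; iterating: f(2)=105, f(3)=-237, f(4)=396, f(5)=-477, f(6)=243, f(7)=702, f(8)=-2835, f(9)=6399, f(10)=-10692, f(11)=12879, f(12)=-6561, f(13)=-18954, f(14)=76545, f(15)=-172773, f(16)=288684; answer 288684
Part 2: W1 = 288684; d = -4; cross terms: (11*-4 - 23*-11)=209, (23*-8 - 39*-4)=-28, (39*5 - 31*-8)=443, (31*29 - 8*5)=859, (8*36 - -2*29)=346, (-2*-11 - 11*36)=-374; twice the area = |1455| = 1455; area = 1455/2; answer 1455/2
Part 3: W2 = 1455/2; threaded value p + q = 1457; r = 5; total draws C(12,6) = 924; favorable C(7,6) = 7; P = 1/132; answer 1/132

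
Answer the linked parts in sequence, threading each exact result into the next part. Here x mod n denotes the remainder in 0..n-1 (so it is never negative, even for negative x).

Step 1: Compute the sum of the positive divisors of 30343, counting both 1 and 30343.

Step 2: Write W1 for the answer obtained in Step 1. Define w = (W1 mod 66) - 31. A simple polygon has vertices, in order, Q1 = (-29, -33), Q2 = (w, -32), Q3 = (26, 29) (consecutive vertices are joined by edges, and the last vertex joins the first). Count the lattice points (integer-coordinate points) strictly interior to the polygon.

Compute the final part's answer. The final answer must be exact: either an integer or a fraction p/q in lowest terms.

406

Step 1: 30343 = 19 * 1597; sigma = (1 + 19) * (1 + 1597) = 20 * 1598 = 31960; answer 31960
Step 2: W1 = 31960; w = -15; cross terms: (-29*-32 - -15*-33)=433, (-15*29 - 26*-32)=397, (26*-33 - -29*29)=-17; twice the area = |813| = 813; area = 813/2; boundary points = 1 + 1 + 1 = 3; strictly interior points = area - boundary/2 + 1 = 406; answer 406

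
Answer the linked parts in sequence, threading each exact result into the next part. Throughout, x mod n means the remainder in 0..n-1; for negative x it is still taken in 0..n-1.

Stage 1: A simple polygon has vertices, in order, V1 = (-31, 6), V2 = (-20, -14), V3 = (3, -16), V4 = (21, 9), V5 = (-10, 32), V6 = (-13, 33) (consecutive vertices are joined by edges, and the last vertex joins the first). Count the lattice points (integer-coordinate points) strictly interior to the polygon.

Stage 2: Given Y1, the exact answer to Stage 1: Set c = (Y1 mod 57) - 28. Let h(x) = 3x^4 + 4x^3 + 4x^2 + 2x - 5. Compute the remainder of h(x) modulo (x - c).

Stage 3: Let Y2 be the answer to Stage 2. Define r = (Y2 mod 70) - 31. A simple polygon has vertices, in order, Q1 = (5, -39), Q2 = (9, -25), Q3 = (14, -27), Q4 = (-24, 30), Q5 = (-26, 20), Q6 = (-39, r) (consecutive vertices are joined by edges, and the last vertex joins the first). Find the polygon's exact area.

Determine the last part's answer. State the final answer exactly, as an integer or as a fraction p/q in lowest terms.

1136

Stage 1: cross terms: (-31*-14 - -20*6)=554, (-20*-16 - 3*-14)=362, (3*9 - 21*-16)=363, (21*32 - -10*9)=762, (-10*33 - -13*32)=86, (-13*6 - -31*33)=945; twice the area = |3072| = 3072; area = 1536; boundary points = 1 + 1 + 1 + 1 + 1 + 9 = 14; strictly interior points = area - boundary/2 + 1 = 1530; answer 1530
Stage 2: Y1 = 1530; c = 20; remainder = value at the root: 3*(20)^4 + 4*(20)^3 + 4*(20)^2 + 2*(20)^1 - 5 = (480000) + (32000) + (1600) + (40) + (-5) = 513635; answer 513635
Stage 3: Y2 = 513635; r = 14; cross terms: (5*-25 - 9*-39)=226, (9*-27 - 14*-25)=107, (14*30 - -24*-27)=-228, (-24*20 - -26*30)=300, (-26*14 - -39*20)=416, (-39*-39 - 5*14)=1451; twice the area = |2272| = 2272; area = 1136; answer 1136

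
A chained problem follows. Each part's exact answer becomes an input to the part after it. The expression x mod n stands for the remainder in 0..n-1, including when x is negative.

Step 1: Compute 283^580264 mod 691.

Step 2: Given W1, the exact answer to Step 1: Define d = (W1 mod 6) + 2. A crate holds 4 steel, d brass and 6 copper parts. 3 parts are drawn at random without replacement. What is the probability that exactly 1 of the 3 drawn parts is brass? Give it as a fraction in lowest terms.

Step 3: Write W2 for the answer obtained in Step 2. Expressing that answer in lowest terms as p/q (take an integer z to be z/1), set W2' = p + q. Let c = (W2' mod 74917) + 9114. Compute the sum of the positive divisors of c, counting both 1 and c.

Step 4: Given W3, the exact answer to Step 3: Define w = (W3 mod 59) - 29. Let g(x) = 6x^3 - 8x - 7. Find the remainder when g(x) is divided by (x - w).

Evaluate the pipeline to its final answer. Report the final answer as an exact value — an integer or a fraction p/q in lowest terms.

Step 1: squarings mod 691: 283^1=283, 283^2=624, 283^4=343, 283^8=179, 283^16=255, 283^32=71, 283^64=204, 283^128=156, 283^256=151, 283^512=689, 283^1024=4, 283^2048=16, 283^4096=256, 283^8192=582, 283^16384=134, 283^32768=681, 283^65536=100, 283^131072=326, 283^262144=553, 283^524288=387; 283^580264 = 283^8 * 283^32 * 283^128 * 283^512 * 283^2048 * 283^4096 * 283^16384 * 283^32768 * 283^524288 = 270 (mod 691); answer 270
Step 2: W1 = 270; d = 2; total draws C(12,3) = 220; favorable C(2,1)*C(10,2) = 90; P = 9/22; answer 9/22
Step 3: W2 = 9/22; threaded value p + q = 31; c = 9145; 9145 = 5 * 31 * 59; sigma = (1 + 5) * (1 + 31) * (1 + 59) = 6 * 32 * 60 = 11520; answer 11520
Step 4: W3 = 11520; w = -14; remainder = value at the root: 6*(-14)^3 - 8*(-14)^1 - 7 = (-16464) + (112) + (-7) = -16359; answer -16359

-16359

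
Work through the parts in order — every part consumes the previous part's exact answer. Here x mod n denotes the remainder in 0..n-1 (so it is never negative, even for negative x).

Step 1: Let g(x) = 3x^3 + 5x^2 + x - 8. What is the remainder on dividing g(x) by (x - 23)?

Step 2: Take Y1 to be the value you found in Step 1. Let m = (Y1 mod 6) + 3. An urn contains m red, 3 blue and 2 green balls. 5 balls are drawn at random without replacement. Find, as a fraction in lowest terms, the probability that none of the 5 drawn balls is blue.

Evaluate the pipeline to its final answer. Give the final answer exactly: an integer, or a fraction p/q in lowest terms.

Step 1: remainder = value at the root: 3*(23)^3 + 5*(23)^2 + 1*(23)^1 - 8 = (36501) + (2645) + (23) + (-8) = 39161; answer 39161
Step 2: Y1 = 39161; m = 8; total draws C(13,5) = 1287; favorable C(10,5) = 252; P = 28/143; answer 28/143

28/143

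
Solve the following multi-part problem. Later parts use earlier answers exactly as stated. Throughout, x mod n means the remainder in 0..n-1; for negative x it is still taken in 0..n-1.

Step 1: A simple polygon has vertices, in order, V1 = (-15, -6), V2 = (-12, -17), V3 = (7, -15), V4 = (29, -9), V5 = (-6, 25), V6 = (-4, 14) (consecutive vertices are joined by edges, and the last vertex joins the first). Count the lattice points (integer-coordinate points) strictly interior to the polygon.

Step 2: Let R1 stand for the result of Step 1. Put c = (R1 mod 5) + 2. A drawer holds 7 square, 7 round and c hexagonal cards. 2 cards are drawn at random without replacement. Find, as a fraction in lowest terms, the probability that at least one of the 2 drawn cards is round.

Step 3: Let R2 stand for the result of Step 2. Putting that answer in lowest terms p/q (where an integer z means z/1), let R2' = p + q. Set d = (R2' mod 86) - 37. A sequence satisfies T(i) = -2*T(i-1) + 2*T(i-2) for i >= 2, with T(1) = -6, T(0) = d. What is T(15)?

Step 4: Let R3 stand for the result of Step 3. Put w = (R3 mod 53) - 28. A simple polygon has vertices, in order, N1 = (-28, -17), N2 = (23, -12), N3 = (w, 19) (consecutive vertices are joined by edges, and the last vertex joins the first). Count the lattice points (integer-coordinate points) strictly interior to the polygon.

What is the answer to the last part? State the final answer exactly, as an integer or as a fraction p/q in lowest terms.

900

Step 1: cross terms: (-15*-17 - -12*-6)=183, (-12*-15 - 7*-17)=299, (7*-9 - 29*-15)=372, (29*25 - -6*-9)=671, (-6*14 - -4*25)=16, (-4*-6 - -15*14)=234; twice the area = |1775| = 1775; area = 1775/2; boundary points = 1 + 1 + 2 + 1 + 1 + 1 = 7; strictly interior points = area - boundary/2 + 1 = 885; answer 885
Step 2: R1 = 885; c = 2; total draws C(16,2) = 120; complement C(9,2) = 36; favorable 120 - 36 = 84; P = 7/10; answer 7/10
Step 3: R2 = 7/10; threaded value p + q = 17; d = -20; T(2) = -2*(-6) + 2*(-20) = -28; iterating: T(2)=-28, T(3)=44, T(4)=-144, T(5)=376, T(6)=-1040, T(7)=2832, T(8)=-7744, T(9)=21152, T(10)=-57792, T(11)=157888, T(12)=-431360, T(13)=1178496, T(14)=-3219712, T(15)=8796416; answer 8796416
Step 4: R3 = 8796416; w = -22; cross terms: (-28*-12 - 23*-17)=727, (23*19 - -22*-12)=173, (-22*-17 - -28*19)=906; twice the area = |1806| = 1806; area = 903; boundary points = 1 + 1 + 6 = 8; strictly interior points = area - boundary/2 + 1 = 900; answer 900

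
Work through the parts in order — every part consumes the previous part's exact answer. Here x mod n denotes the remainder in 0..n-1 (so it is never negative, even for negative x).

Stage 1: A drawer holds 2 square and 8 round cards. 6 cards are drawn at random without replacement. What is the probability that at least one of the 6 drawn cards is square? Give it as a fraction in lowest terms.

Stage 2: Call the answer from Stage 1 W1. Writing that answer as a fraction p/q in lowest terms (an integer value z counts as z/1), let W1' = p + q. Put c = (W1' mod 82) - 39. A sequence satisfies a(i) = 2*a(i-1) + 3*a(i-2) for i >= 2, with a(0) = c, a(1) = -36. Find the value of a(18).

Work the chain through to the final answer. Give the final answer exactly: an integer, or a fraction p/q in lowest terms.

-4552190745

Stage 1: total draws C(10,6) = 210; complement C(8,6) = 28; favorable 210 - 28 = 182; P = 13/15; answer 13/15
Stage 2: W1 = 13/15; threaded value p + q = 28; c = -11; a(2) = 2*(-36) + 3*(-11) = -105; iterating: a(2)=-105, a(3)=-318, a(4)=-951, a(5)=-2856, a(6)=-8565, a(7)=-25698, a(8)=-77091, a(9)=-231276, a(10)=-693825, a(11)=-2081478, a(12)=-6244431, a(13)=-18733296, a(14)=-56199885, a(15)=-168599658, a(16)=-505798971, a(17)=-1517396916, a(18)=-4552190745; answer -4552190745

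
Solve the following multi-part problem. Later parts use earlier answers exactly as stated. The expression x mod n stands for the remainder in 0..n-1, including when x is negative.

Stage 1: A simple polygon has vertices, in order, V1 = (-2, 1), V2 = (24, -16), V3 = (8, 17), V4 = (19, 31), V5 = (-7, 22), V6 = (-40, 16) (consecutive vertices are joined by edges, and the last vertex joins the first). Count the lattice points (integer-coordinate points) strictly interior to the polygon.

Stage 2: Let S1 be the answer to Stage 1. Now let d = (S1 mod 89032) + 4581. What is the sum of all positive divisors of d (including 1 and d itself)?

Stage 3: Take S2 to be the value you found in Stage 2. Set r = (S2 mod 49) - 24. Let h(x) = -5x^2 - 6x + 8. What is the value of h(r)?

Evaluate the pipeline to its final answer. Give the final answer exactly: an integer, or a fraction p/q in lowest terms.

Stage 1: cross terms: (-2*-16 - 24*1)=8, (24*17 - 8*-16)=536, (8*31 - 19*17)=-75, (19*22 - -7*31)=635, (-7*16 - -40*22)=768, (-40*1 - -2*16)=-8; twice the area = |1864| = 1864; area = 932; boundary points = 1 + 1 + 1 + 1 + 3 + 1 = 8; strictly interior points = area - boundary/2 + 1 = 929; answer 929
Stage 2: S1 = 929; d = 5510; 5510 = 2 * 5 * 19 * 29; sigma = (1 + 2) * (1 + 5) * (1 + 19) * (1 + 29) = 3 * 6 * 20 * 30 = 10800; answer 10800
Stage 3: S2 = 10800; r = -4; -5*(-4)^2 - 6*(-4)^1 + 8 = (-80) + (24) + (8) = -48; answer -48

-48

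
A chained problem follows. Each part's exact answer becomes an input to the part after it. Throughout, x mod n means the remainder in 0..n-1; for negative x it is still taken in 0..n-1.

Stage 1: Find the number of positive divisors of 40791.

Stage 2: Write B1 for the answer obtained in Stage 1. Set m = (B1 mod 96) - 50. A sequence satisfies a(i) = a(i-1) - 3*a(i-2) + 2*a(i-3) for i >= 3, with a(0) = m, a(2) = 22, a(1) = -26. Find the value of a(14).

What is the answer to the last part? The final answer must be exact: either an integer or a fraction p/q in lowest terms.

6062

Stage 1: 40791 = 3 * 13597; number of divisors = (1+1) * (1+1) = 4; answer 4
Stage 2: B1 = 4; m = -46; a(3) = 1*(22) - 3*(-26) + 2*(-46) = 8; iterating: a(3)=8, a(4)=-110, a(5)=-90, a(6)=256, a(7)=306, a(8)=-642, a(9)=-1048, a(10)=1490, a(11)=3350, a(12)=-3216, a(13)=-10286, a(14)=6062; answer 6062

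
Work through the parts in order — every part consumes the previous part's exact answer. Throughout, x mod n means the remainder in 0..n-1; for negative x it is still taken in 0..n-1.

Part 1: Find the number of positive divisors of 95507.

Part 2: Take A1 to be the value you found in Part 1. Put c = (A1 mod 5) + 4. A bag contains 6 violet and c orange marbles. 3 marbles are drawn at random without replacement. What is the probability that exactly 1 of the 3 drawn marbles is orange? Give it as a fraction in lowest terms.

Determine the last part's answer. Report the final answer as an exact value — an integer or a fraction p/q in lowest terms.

9/22

Part 1: 95507 is prime, so its only divisors are 1 and 95507; count = 2; answer 2
Part 2: A1 = 2; c = 6; total draws C(12,3) = 220; favorable C(6,1)*C(6,2) = 90; P = 9/22; answer 9/22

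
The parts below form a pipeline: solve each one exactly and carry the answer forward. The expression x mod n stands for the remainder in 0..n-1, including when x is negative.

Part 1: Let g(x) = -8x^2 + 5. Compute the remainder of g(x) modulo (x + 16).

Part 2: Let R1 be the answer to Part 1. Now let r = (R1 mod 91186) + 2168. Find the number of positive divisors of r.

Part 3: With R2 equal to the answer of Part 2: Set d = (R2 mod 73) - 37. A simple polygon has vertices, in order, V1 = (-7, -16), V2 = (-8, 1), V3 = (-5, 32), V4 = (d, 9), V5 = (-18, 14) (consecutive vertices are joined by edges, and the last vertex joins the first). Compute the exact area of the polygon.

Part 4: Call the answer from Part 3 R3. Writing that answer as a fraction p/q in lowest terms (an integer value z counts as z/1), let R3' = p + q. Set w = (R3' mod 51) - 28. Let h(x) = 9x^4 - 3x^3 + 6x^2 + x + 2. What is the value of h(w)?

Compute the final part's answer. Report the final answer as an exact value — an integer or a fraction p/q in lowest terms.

Part 1: remainder = value at the root: -8*(-16)^2 + 5 = (-2048) + (5) = -2043; answer -2043
Part 2: R1 = -2043; r = 91311; 91311 = 3 * 11 * 2767; number of divisors = (1+1) * (1+1) * (1+1) = 8; answer 8
Part 3: R2 = 8; d = -29; cross terms: (-7*1 - -8*-16)=-135, (-8*32 - -5*1)=-251, (-5*9 - -29*32)=883, (-29*14 - -18*9)=-244, (-18*-16 - -7*14)=386; twice the area = |639| = 639; area = 639/2; answer 639/2
Part 4: R3 = 639/2; threaded value p + q = 641; w = 1; 9*(1)^4 - 3*(1)^3 + 6*(1)^2 + 1*(1)^1 + 2 = (9) + (-3) + (6) + (1) + (2) = 15; answer 15

15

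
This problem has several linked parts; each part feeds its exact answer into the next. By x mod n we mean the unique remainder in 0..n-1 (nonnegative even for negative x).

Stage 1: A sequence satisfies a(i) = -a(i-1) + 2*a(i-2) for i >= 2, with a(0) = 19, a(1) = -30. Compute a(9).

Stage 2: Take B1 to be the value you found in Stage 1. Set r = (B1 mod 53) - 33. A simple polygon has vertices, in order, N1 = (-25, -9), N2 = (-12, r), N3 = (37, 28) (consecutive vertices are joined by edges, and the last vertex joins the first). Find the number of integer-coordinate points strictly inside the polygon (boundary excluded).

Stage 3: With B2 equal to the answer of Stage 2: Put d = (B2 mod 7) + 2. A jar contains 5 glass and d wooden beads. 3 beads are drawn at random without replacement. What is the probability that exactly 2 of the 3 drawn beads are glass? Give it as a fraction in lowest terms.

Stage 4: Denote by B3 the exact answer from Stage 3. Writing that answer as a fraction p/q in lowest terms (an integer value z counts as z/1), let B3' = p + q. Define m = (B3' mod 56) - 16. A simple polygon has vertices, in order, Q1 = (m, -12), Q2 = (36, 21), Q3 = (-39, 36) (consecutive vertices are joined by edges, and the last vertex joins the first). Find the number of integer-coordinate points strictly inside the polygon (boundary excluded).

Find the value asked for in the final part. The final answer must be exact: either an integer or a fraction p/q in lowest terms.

Stage 1: a(2) = -1*(-30) + 2*(19) = 68; iterating: a(2)=68, a(3)=-128, a(4)=264, a(5)=-520, a(6)=1048, a(7)=-2088, a(8)=4184, a(9)=-8360; answer -8360
Stage 2: B1 = -8360; r = -19; cross terms: (-25*-19 - -12*-9)=367, (-12*28 - 37*-19)=367, (37*-9 - -25*28)=367; twice the area = |1101| = 1101; area = 1101/2; boundary points = 1 + 1 + 1 = 3; strictly interior points = area - boundary/2 + 1 = 550; answer 550
Stage 3: B2 = 550; d = 6; total draws C(11,3) = 165; favorable C(5,2)*C(6,1) = 60; P = 4/11; answer 4/11
Stage 4: B3 = 4/11; threaded value p + q = 15; m = -1; cross terms: (-1*21 - 36*-12)=411, (36*36 - -39*21)=2115, (-39*-12 - -1*36)=504; twice the area = |3030| = 3030; area = 1515; boundary points = 1 + 15 + 2 = 18; strictly interior points = area - boundary/2 + 1 = 1507; answer 1507

1507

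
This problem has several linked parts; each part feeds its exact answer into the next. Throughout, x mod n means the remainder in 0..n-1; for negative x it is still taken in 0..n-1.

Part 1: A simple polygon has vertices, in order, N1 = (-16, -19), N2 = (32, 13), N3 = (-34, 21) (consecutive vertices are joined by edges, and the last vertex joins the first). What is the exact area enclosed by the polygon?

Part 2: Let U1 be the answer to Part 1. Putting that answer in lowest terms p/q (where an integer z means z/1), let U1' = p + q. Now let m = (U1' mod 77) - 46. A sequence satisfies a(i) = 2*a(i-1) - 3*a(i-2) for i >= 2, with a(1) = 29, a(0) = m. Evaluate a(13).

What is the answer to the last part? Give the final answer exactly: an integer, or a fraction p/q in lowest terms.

-43819

Part 1: cross terms: (-16*13 - 32*-19)=400, (32*21 - -34*13)=1114, (-34*-19 - -16*21)=982; twice the area = |2496| = 2496; area = 1248; answer 1248
Part 2: U1 = 1248; threaded value p + q = 1249; m = -29; a(2) = 2*(29) - 3*(-29) = 145; iterating: a(2)=145, a(3)=203, a(4)=-29, a(5)=-667, a(6)=-1247, a(7)=-493, a(8)=2755, a(9)=6989, a(10)=5713, a(11)=-9541, a(12)=-36221, a(13)=-43819; answer -43819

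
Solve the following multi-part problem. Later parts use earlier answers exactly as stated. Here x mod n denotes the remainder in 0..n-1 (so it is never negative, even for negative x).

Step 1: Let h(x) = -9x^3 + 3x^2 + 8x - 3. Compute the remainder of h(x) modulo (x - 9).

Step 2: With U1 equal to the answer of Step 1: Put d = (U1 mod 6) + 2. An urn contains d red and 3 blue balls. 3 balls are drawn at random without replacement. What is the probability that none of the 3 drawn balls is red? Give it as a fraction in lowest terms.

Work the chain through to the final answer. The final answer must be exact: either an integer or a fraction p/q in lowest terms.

Step 1: remainder = value at the root: -9*(9)^3 + 3*(9)^2 + 8*(9)^1 - 3 = (-6561) + (243) + (72) + (-3) = -6249; answer -6249
Step 2: U1 = -6249; d = 5; total draws C(8,3) = 56; favorable C(3,3) = 1; P = 1/56; answer 1/56

1/56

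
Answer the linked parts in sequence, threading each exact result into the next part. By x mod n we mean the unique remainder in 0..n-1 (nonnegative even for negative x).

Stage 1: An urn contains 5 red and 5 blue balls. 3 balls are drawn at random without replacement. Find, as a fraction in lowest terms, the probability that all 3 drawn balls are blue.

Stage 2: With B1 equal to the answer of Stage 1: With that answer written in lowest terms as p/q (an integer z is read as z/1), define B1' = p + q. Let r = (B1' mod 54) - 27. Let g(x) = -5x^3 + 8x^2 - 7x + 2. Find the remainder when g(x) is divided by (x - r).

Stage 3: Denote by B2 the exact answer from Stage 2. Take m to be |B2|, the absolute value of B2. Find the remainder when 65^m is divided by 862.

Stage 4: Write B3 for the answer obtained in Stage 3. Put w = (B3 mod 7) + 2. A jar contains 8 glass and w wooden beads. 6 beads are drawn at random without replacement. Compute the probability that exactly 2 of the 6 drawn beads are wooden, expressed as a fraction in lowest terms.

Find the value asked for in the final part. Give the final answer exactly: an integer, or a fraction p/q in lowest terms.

Stage 1: total draws C(10,3) = 120; favorable C(5,3) = 10; P = 1/12; answer 1/12
Stage 2: B1 = 1/12; threaded value p + q = 13; r = -14; remainder = value at the root: -5*(-14)^3 + 8*(-14)^2 - 7*(-14)^1 + 2 = (13720) + (1568) + (98) + (2) = 15388; answer 15388
Stage 3: B2 = 15388; m = 15388; squarings mod 862: 65^1=65, 65^2=777, 65^4=329, 65^8=491, 65^16=583, 65^32=261, 65^64=23, 65^128=529, 65^256=553, 65^512=661, 65^1024=749, 65^2048=701, 65^4096=61, 65^8192=273; 65^15388 = 65^4 * 65^8 * 65^16 * 65^1024 * 65^2048 * 65^4096 * 65^8192 = 45 (mod 862); answer 45
Stage 4: B3 = 45; w = 5; total draws C(13,6) = 1716; favorable C(5,2)*C(8,4) = 700; P = 175/429; answer 175/429

175/429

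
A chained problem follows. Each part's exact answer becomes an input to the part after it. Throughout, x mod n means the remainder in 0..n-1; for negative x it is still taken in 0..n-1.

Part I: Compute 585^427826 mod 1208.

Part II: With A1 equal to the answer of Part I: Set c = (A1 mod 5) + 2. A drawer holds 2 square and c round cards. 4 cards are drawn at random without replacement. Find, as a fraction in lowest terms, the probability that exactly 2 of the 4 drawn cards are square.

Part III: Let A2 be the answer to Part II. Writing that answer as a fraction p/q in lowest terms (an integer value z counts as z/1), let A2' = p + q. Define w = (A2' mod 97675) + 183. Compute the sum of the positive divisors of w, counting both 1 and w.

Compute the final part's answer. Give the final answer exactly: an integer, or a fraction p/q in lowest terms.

Part I: squarings mod 1208: 585^1=585, 585^2=361, 585^4=1065, 585^8=1121, 585^16=321, 585^32=361, 585^64=1065, 585^128=1121, 585^256=321, 585^512=361, 585^1024=1065, 585^2048=1121, 585^4096=321, 585^8192=361, 585^16384=1065, 585^32768=1121, 585^65536=321, 585^131072=361, 585^262144=1065; 585^427826 = 585^2 * 585^16 * 585^32 * 585^256 * 585^512 * 585^1024 * 585^32768 * 585^131072 * 585^262144 = 321 (mod 1208); answer 321
Part II: A1 = 321; c = 3; total draws C(5,4) = 5; favorable C(2,2)*C(3,2) = 3; P = 3/5; answer 3/5
Part III: A2 = 3/5; threaded value p + q = 8; w = 191; 191 is prime, so its only divisors are 1 and 191; sigma = 1 + 191 = 192; answer 192

192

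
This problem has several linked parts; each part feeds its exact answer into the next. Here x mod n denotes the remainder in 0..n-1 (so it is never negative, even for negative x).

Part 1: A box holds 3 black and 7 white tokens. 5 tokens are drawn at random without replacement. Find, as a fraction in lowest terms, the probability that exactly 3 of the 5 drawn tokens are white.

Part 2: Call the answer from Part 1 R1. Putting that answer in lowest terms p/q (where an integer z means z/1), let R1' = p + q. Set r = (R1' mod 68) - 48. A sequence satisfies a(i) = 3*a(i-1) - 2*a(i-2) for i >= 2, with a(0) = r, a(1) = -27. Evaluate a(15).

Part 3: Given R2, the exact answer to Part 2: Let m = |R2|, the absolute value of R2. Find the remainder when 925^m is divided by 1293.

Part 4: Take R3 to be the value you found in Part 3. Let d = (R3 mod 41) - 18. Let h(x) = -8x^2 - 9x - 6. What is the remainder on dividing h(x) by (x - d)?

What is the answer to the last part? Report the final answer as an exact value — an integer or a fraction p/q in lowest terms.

Part 1: total draws C(10,5) = 252; favorable C(7,3)*C(3,2) = 105; P = 5/12; answer 5/12
Part 2: R1 = 5/12; threaded value p + q = 17; r = -31; a(2) = 3*(-27) - 2*(-31) = -19; iterating: a(2)=-19, a(3)=-3, a(4)=29, a(5)=93, a(6)=221, a(7)=477, a(8)=989, a(9)=2013, a(10)=4061, a(11)=8157, a(12)=16349, a(13)=32733, a(14)=65501, a(15)=131037; answer 131037
Part 3: R2 = 131037; m = 131037; squarings mod 1293: 925^1=925, 925^2=952, 925^4=1204, 925^8=163, 925^16=709, 925^32=997, 925^64=985, 925^128=475, 925^256=643, 925^512=982, 925^1024=1039, 925^2048=1159, 925^4096=1147, 925^8192=628, 925^16384=19, 925^32768=361, 925^65536=1021; 925^131037 = 925^1 * 925^4 * 925^8 * 925^16 * 925^64 * 925^128 * 925^256 * 925^512 * 925^1024 * 925^2048 * 925^4096 * 925^8192 * 925^16384 * 925^32768 * 925^65536 = 1174 (mod 1293); answer 1174
Part 4: R3 = 1174; d = 8; remainder = value at the root: -8*(8)^2 - 9*(8)^1 - 6 = (-512) + (-72) + (-6) = -590; answer -590

-590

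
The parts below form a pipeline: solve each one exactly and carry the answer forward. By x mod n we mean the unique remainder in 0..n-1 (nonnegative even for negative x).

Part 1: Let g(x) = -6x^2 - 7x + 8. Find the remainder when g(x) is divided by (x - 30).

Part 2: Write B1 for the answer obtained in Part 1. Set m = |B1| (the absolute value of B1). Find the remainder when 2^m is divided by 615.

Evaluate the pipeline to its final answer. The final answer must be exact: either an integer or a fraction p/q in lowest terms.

4

Part 1: remainder = value at the root: -6*(30)^2 - 7*(30)^1 + 8 = (-5400) + (-210) + (8) = -5602; answer -5602
Part 2: B1 = -5602; m = 5602; squarings mod 615: 2^1=2, 2^2=4, 2^4=16, 2^8=256, 2^16=346, 2^32=406, 2^64=16, 2^128=256, 2^256=346, 2^512=406, 2^1024=16, 2^2048=256, 2^4096=346; 2^5602 = 2^2 * 2^32 * 2^64 * 2^128 * 2^256 * 2^1024 * 2^4096 = 4 (mod 615); answer 4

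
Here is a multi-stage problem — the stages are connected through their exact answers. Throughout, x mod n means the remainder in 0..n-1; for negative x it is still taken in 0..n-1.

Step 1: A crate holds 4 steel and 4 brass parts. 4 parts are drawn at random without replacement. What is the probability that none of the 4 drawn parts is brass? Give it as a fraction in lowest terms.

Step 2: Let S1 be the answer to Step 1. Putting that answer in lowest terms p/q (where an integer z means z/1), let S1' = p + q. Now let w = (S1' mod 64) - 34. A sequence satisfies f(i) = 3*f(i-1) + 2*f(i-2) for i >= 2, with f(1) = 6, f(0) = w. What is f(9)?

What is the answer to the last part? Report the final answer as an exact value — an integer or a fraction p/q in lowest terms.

-204888

Step 1: total draws C(8,4) = 70; favorable C(4,4) = 1; P = 1/70; answer 1/70
Step 2: S1 = 1/70; threaded value p + q = 71; w = -27; f(2) = 3*(6) + 2*(-27) = -36; iterating: f(2)=-36, f(3)=-96, f(4)=-360, f(5)=-1272, f(6)=-4536, f(7)=-16152, f(8)=-57528, f(9)=-204888; answer -204888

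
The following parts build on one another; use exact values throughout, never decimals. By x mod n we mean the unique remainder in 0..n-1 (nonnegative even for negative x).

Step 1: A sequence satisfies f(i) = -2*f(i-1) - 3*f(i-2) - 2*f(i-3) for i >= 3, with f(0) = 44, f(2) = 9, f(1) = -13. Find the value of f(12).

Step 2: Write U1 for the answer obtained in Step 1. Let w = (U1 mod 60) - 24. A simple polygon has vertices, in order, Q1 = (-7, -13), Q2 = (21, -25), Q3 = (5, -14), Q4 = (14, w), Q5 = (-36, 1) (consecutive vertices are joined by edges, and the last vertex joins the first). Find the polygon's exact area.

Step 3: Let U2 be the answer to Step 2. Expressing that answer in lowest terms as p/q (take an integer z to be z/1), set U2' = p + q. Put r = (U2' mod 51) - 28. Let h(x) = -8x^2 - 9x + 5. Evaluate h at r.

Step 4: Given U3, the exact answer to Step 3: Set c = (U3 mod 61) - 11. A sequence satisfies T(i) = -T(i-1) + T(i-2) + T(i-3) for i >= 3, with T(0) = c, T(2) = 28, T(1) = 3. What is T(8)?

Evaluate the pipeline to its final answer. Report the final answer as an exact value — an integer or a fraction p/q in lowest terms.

55

Step 1: f(3) = -2*(9) - 3*(-13) - 2*(44) = -67; iterating: f(3)=-67, f(4)=133, f(5)=-83, f(6)=-99, f(7)=181, f(8)=101, f(9)=-547, f(10)=429, f(11)=581, f(12)=-1355; answer -1355
Step 2: U1 = -1355; w = 1; cross terms: (-7*-25 - 21*-13)=448, (21*-14 - 5*-25)=-169, (5*1 - 14*-14)=201, (14*1 - -36*1)=50, (-36*-13 - -7*1)=475; twice the area = |1005| = 1005; area = 1005/2; answer 1005/2
Step 3: U2 = 1005/2; threaded value p + q = 1007; r = 10; -8*(10)^2 - 9*(10)^1 + 5 = (-800) + (-90) + (5) = -885; answer -885
Step 4: U3 = -885; c = 19; T(3) = -1*(28) + 1*(3) + 1*(19) = -6; iterating: T(3)=-6, T(4)=37, T(5)=-15, T(6)=46, T(7)=-24, T(8)=55; answer 55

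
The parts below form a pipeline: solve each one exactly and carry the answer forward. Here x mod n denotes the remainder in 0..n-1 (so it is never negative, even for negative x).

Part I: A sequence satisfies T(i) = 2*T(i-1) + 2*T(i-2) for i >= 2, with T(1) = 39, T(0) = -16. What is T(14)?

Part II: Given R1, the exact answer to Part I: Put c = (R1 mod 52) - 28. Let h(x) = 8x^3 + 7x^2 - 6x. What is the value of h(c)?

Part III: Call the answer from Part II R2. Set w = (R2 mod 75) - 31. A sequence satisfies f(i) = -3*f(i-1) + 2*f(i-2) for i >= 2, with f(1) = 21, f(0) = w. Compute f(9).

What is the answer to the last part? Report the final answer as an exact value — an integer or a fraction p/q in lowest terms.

Part I: T(2) = 2*(39) + 2*(-16) = 46; iterating: T(2)=46, T(3)=170, T(4)=432, T(5)=1204, T(6)=3272, T(7)=8952, T(8)=24448, T(9)=66800, T(10)=182496, T(11)=498592, T(12)=1362176, T(13)=3721536, T(14)=10167424; answer 10167424
Part II: R1 = 10167424; c = -8; 8*(-8)^3 + 7*(-8)^2 - 6*(-8)^1 = (-4096) + (448) + (48) = -3600; answer -3600
Part III: R2 = -3600; w = -31; f(2) = -3*(21) + 2*(-31) = -125; iterating: f(2)=-125, f(3)=417, f(4)=-1501, f(5)=5337, f(6)=-19013, f(7)=67713, f(8)=-241165, f(9)=858921; answer 858921

858921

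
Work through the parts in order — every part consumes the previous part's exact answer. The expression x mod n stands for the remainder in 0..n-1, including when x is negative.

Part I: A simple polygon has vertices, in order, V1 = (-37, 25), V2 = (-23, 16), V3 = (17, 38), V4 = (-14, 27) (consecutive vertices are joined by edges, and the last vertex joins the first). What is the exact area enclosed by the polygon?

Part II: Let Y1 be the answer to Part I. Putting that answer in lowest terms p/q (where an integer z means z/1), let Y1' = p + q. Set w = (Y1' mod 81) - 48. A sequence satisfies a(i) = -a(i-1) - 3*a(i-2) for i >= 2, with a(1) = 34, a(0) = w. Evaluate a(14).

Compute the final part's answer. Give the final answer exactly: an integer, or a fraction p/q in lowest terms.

Part I: cross terms: (-37*16 - -23*25)=-17, (-23*38 - 17*16)=-1146, (17*27 - -14*38)=991, (-14*25 - -37*27)=649; twice the area = |477| = 477; area = 477/2; answer 477/2
Part II: Y1 = 477/2; threaded value p + q = 479; w = 26; a(2) = -1*(34) - 3*(26) = -112; iterating: a(2)=-112, a(3)=10, a(4)=326, a(5)=-356, a(6)=-622, a(7)=1690, a(8)=176, a(9)=-5246, a(10)=4718, a(11)=11020, a(12)=-25174, a(13)=-7886, a(14)=83408; answer 83408

83408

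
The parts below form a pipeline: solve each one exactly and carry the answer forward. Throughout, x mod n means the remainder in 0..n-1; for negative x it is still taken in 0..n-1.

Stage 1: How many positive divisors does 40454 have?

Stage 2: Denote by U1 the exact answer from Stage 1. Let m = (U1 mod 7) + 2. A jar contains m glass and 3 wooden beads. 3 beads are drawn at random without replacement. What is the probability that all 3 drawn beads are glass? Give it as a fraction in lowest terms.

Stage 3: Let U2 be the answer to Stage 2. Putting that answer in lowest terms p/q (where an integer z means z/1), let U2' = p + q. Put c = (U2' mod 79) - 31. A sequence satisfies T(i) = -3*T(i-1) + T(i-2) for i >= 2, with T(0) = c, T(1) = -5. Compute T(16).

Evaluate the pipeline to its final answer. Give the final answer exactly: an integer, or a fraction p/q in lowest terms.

Stage 1: 40454 = 2 * 113 * 179; number of divisors = (1+1) * (1+1) * (1+1) = 8; answer 8
Stage 2: U1 = 8; m = 3; total draws C(6,3) = 20; favorable C(3,3) = 1; P = 1/20; answer 1/20
Stage 3: U2 = 1/20; threaded value p + q = 21; c = -10; T(2) = -3*(-5) + 1*(-10) = 5; iterating: T(2)=5, T(3)=-20, T(4)=65, T(5)=-215, T(6)=710, T(7)=-2345, T(8)=7745, T(9)=-25580, T(10)=84485, T(11)=-279035, T(12)=921590, T(13)=-3043805, T(14)=10053005, T(15)=-33202820, T(16)=109661465; answer 109661465

109661465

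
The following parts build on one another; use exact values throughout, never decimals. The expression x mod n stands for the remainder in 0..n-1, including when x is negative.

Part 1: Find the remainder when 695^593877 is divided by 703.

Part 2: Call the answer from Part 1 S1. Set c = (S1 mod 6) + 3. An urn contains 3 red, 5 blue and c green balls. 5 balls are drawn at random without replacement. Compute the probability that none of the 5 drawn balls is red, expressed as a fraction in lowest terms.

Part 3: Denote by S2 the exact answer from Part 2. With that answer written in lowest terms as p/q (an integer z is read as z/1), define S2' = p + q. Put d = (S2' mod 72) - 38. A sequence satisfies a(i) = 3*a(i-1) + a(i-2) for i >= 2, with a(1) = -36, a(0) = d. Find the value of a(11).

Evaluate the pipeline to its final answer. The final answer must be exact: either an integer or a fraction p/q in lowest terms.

Part 1: squarings mod 703: 695^1=695, 695^2=64, 695^4=581, 695^8=121, 695^16=581, 695^32=121, 695^64=581, 695^128=121, 695^256=581, 695^512=121, 695^1024=581, 695^2048=121, 695^4096=581, 695^8192=121, 695^16384=581, 695^32768=121, 695^65536=581, 695^131072=121, 695^262144=581, 695^524288=121; 695^593877 = 695^1 * 695^4 * 695^16 * 695^64 * 695^128 * 695^256 * 695^512 * 695^1024 * 695^2048 * 695^65536 * 695^524288 = 438 (mod 703); answer 438
Part 2: S1 = 438; c = 3; total draws C(11,5) = 462; favorable C(8,5) = 56; P = 4/33; answer 4/33
Part 3: S2 = 4/33; threaded value p + q = 37; d = -1; a(2) = 3*(-36) + 1*(-1) = -109; iterating: a(2)=-109, a(3)=-363, a(4)=-1198, a(5)=-3957, a(6)=-13069, a(7)=-43164, a(8)=-142561, a(9)=-470847, a(10)=-1555102, a(11)=-5136153; answer -5136153

-5136153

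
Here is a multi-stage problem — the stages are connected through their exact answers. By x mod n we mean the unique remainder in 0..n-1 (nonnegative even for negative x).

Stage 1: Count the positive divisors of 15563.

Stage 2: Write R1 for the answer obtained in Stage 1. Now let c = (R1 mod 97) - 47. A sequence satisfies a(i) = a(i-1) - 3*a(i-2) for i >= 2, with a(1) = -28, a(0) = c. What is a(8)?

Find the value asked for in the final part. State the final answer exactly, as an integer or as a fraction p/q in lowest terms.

2657

Stage 1: 15563 = 79 * 197; number of divisors = (1+1) * (1+1) = 4; answer 4
Stage 2: R1 = 4; c = -43; a(2) = 1*(-28) - 3*(-43) = 101; iterating: a(2)=101, a(3)=185, a(4)=-118, a(5)=-673, a(6)=-319, a(7)=1700, a(8)=2657; answer 2657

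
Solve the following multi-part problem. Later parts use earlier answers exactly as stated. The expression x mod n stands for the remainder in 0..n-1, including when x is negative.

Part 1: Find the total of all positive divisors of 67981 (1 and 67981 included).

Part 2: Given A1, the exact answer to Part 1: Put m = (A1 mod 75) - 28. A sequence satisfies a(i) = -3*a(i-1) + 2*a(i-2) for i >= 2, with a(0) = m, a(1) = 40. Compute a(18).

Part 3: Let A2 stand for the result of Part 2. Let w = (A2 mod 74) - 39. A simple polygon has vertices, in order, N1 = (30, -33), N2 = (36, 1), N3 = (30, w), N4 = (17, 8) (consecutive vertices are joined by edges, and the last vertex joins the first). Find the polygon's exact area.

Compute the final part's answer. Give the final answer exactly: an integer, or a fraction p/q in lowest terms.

57

Part 1: 67981 = 157 * 433; sigma = (1 + 157) * (1 + 433) = 158 * 434 = 68572; answer 68572
Part 2: A1 = 68572; m = -6; a(2) = -3*(40) + 2*(-6) = -132; iterating: a(2)=-132, a(3)=476, a(4)=-1692, a(5)=6028, a(6)=-21468, a(7)=76460, a(8)=-272316, a(9)=969868, a(10)=-3454236, a(11)=12302444, a(12)=-43815804, a(13)=156052300, a(14)=-555788508, a(15)=1979470124, a(16)=-7049987388, a(17)=25108902412, a(18)=-89426682012; answer -89426682012
Part 3: A2 = -89426682012; w = -27; cross terms: (30*1 - 36*-33)=1218, (36*-27 - 30*1)=-1002, (30*8 - 17*-27)=699, (17*-33 - 30*8)=-801; twice the area = |114| = 114; area = 57; answer 57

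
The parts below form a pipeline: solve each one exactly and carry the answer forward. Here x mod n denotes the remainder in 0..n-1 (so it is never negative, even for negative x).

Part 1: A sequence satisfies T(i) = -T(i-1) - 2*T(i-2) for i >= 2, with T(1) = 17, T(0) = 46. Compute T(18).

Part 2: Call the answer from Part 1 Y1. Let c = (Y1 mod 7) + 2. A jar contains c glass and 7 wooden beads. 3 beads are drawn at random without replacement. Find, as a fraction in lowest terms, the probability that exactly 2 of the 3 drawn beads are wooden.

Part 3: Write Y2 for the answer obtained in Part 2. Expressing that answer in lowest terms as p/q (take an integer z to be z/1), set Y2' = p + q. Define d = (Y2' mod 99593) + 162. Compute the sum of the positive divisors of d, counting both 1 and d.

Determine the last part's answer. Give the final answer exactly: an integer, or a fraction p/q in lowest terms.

252

Part 1: T(2) = -1*(17) - 2*(46) = -109; iterating: T(2)=-109, T(3)=75, T(4)=143, T(5)=-293, T(6)=7, T(7)=579, T(8)=-593, T(9)=-565, T(10)=1751, T(11)=-621, T(12)=-2881, T(13)=4123, T(14)=1639, T(15)=-9885, T(16)=6607, T(17)=13163, T(18)=-26377; answer -26377
Part 2: Y1 = -26377; c = 8; total draws C(15,3) = 455; favorable C(7,2)*C(8,1) = 168; P = 24/65; answer 24/65
Part 3: Y2 = 24/65; threaded value p + q = 89; d = 251; 251 is prime, so its only divisors are 1 and 251; sigma = 1 + 251 = 252; answer 252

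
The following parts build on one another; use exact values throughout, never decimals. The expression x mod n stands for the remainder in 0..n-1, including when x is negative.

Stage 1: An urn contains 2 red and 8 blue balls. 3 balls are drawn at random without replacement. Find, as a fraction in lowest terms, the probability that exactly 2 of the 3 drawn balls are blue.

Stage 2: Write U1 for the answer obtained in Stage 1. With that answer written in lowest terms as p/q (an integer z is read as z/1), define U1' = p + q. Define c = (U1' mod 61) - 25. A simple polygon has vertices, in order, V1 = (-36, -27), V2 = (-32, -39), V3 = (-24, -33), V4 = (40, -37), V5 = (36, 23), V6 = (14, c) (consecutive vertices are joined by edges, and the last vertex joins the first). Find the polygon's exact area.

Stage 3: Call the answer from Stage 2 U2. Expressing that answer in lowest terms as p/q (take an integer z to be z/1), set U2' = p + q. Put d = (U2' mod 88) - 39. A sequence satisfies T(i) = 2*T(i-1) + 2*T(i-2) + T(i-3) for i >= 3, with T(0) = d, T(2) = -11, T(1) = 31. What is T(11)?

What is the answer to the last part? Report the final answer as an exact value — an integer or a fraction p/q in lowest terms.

Stage 1: total draws C(10,3) = 120; favorable C(8,2)*C(2,1) = 56; P = 7/15; answer 7/15
Stage 2: U1 = 7/15; threaded value p + q = 22; c = -3; cross terms: (-36*-39 - -32*-27)=540, (-32*-33 - -24*-39)=120, (-24*-37 - 40*-33)=2208, (40*23 - 36*-37)=2252, (36*-3 - 14*23)=-430, (14*-27 - -36*-3)=-486; twice the area = |4204| = 4204; area = 2102; answer 2102
Stage 3: U2 = 2102; threaded value p + q = 2103; d = 40; T(3) = 2*(-11) + 2*(31) + 1*(40) = 80; iterating: T(3)=80, T(4)=169, T(5)=487, T(6)=1392, T(7)=3927, T(8)=11125, T(9)=31496, T(10)=89169, T(11)=252455; answer 252455

252455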